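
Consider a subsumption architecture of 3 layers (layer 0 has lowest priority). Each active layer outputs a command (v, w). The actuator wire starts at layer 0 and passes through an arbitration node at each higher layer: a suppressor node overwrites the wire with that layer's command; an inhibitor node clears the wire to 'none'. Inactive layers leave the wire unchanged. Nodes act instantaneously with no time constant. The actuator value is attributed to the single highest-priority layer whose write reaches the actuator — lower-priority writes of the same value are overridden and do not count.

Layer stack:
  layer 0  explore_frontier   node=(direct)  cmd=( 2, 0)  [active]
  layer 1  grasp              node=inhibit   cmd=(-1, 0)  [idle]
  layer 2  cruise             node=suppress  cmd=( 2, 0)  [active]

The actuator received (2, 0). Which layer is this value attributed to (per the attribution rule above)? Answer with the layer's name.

cruise

layer 0 (explore_frontier) active — direct: (2, 0)
layer 1 (grasp) idle — unchanged: (2, 0)
layer 2 (cruise) active — suppresses: (2, 0)
→ actuator (2, 0)
last writer: layer 2 = cruise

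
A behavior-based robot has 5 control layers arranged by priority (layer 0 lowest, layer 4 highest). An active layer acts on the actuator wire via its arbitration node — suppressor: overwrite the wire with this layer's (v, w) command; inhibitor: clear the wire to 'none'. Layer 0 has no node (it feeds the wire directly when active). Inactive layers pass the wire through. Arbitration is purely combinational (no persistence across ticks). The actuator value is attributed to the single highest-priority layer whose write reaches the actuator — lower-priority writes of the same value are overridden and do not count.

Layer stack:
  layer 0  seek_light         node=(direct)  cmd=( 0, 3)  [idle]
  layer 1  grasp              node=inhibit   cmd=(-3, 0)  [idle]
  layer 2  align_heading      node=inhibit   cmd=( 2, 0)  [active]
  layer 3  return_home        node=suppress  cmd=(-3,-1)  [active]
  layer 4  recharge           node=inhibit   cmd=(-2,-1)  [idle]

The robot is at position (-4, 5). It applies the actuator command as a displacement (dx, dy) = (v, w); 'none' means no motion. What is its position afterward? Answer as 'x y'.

-7 4

layer 0 (seek_light) idle — none
layer 1 (grasp) idle — unchanged: none
layer 2 (align_heading) active — inhibits: none
layer 3 (return_home) active — suppresses: (-3, -1)
layer 4 (recharge) idle — unchanged: (-3, -1)
→ actuator (-3, -1)
position: (-4, 5) + (-3, -1) = (-7, 4)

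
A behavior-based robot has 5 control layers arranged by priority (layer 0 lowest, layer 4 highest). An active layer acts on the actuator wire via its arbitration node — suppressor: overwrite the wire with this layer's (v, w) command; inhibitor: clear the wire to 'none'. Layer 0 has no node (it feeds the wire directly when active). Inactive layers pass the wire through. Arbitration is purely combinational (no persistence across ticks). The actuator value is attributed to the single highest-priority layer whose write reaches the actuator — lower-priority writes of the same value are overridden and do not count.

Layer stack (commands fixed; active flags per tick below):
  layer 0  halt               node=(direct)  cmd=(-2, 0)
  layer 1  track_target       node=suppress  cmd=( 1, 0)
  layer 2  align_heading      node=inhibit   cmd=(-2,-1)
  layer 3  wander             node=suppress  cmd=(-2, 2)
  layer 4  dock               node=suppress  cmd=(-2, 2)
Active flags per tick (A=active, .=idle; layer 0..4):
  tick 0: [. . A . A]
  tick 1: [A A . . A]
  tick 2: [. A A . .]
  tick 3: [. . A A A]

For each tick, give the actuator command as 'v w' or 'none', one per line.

-2 2
-2 2
none
-2 2

tick 0:
  [0] halt off; wire := none
  [1] track_target off; pass none
  [2] align_heading on (inhibit); wire := none
  [3] wander off; pass none
  [4] dock on (suppress); wire := (-2, 2)
  output (-2, 2)
tick 1:
  [0] halt on; wire := (-2, 0)
  [1] track_target on (suppress); wire := (1, 0)
  [2] align_heading off; pass (1, 0)
  [3] wander off; pass (1, 0)
  [4] dock on (suppress); wire := (-2, 2)
  output (-2, 2)
tick 2:
  [0] halt off; wire := none
  [1] track_target on (suppress); wire := (1, 0)
  [2] align_heading on (inhibit); wire := none
  [3] wander off; pass none
  [4] dock off; pass none
  output none
tick 3:
  [0] halt off; wire := none
  [1] track_target off; pass none
  [2] align_heading on (inhibit); wire := none
  [3] wander on (suppress); wire := (-2, 2)
  [4] dock on (suppress); wire := (-2, 2)
  output (-2, 2)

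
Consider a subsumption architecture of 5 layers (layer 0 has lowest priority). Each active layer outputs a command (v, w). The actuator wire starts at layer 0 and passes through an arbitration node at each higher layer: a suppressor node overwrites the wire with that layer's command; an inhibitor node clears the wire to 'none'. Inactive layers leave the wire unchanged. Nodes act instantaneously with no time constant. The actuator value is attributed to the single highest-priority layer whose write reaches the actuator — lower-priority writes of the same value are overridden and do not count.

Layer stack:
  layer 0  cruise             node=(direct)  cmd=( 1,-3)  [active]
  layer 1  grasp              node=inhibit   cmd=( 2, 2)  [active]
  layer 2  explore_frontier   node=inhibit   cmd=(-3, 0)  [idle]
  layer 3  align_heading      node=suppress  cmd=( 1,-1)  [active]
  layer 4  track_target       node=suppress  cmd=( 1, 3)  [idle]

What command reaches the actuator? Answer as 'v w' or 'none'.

1 -1

[0] cruise on; wire := (1, -3)
[1] grasp on (inhibit); wire := none
[2] explore_frontier off; pass none
[3] align_heading on (suppress); wire := (1, -1)
[4] track_target off; pass (1, -1)
output (1, -1)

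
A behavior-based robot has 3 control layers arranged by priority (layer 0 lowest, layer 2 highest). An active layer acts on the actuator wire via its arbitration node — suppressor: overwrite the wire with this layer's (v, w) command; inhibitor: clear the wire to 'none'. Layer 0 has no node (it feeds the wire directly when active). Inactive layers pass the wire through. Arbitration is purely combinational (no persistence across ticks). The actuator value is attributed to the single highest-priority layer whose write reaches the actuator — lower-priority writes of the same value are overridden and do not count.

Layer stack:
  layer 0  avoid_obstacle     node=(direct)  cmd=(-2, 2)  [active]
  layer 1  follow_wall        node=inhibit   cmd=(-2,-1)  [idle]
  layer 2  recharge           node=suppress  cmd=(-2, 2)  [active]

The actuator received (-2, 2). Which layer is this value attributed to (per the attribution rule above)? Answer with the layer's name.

recharge

layer 0 (avoid_obstacle) active — direct: (-2, 2)
layer 1 (follow_wall) idle — unchanged: (-2, 2)
layer 2 (recharge) active — suppresses: (-2, 2)
→ actuator (-2, 2)
last writer: layer 2 = recharge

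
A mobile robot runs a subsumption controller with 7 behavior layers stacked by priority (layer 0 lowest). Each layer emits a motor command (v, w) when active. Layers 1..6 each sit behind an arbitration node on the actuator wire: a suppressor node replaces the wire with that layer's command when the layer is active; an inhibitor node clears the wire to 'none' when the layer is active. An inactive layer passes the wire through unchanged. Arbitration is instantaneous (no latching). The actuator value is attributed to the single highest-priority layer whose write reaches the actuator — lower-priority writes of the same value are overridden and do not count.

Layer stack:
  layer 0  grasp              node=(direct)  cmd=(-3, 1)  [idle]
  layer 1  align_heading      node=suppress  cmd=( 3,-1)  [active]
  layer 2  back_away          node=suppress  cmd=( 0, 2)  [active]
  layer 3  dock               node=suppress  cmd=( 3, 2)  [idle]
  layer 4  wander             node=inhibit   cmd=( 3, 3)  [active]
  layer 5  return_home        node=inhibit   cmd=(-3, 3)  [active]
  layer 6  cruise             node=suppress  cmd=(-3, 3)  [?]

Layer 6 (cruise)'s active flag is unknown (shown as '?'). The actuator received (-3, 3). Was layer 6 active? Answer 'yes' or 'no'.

yes

If layer 6 is active=yes:
  actuator would be (-3, 3)
If layer 6 is active=no:
  actuator would be none
Observed (-3, 3), so layer 6 was active.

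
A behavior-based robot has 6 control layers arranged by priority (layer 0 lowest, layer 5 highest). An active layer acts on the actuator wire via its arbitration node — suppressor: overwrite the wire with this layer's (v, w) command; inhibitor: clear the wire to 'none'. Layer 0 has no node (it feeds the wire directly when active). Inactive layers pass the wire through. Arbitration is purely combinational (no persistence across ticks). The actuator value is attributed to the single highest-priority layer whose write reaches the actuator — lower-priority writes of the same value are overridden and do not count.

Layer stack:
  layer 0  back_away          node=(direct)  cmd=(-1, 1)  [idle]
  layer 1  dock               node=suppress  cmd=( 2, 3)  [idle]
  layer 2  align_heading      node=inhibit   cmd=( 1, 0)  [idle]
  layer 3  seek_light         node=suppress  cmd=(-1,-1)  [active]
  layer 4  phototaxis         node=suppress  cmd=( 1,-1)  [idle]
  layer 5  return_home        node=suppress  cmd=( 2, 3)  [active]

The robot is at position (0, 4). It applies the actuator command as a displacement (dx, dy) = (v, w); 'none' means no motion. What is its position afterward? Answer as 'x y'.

2 7

layer 0 (back_away) idle — none
layer 1 (dock) idle — unchanged: none
layer 2 (align_heading) idle — unchanged: none
layer 3 (seek_light) active — suppresses: (-1, -1)
layer 4 (phototaxis) idle — unchanged: (-1, -1)
layer 5 (return_home) active — suppresses: (2, 3)
→ actuator (2, 3)
position: (0, 4) + (2, 3) = (2, 7)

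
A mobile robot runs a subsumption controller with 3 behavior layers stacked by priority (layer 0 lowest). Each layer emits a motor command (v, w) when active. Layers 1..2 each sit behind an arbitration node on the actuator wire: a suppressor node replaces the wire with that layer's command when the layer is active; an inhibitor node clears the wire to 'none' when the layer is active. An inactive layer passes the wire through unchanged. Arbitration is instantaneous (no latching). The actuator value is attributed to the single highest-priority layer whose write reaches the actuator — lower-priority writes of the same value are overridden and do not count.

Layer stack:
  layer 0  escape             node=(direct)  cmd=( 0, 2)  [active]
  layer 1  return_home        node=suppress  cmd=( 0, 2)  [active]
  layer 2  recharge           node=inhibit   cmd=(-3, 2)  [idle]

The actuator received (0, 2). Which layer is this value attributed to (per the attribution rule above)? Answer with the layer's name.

[0] escape on; wire := (0, 2)
[1] return_home on (suppress); wire := (0, 2)
[2] recharge off; pass (0, 2)
output (0, 2)
last writer: layer 1 = return_home

return_home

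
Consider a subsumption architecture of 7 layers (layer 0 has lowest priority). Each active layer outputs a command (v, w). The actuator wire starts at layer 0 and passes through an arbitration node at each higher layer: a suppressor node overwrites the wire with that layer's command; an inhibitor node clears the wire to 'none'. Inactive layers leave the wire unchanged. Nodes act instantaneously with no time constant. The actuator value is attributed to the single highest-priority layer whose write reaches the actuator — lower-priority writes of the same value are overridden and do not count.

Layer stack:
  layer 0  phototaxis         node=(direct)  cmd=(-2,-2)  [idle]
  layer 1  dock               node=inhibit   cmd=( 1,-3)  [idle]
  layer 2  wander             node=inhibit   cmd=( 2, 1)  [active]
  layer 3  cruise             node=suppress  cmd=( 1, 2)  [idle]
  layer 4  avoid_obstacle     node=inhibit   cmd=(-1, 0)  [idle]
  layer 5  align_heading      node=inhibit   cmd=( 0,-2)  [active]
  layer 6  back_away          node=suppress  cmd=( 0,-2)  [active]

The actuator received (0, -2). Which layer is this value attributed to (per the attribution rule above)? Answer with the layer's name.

[0] phototaxis off; wire := none
[1] dock off; pass none
[2] wander on (inhibit); wire := none
[3] cruise off; pass none
[4] avoid_obstacle off; pass none
[5] align_heading on (inhibit); wire := none
[6] back_away on (suppress); wire := (0, -2)
output (0, -2)
last writer: layer 6 = back_away

back_away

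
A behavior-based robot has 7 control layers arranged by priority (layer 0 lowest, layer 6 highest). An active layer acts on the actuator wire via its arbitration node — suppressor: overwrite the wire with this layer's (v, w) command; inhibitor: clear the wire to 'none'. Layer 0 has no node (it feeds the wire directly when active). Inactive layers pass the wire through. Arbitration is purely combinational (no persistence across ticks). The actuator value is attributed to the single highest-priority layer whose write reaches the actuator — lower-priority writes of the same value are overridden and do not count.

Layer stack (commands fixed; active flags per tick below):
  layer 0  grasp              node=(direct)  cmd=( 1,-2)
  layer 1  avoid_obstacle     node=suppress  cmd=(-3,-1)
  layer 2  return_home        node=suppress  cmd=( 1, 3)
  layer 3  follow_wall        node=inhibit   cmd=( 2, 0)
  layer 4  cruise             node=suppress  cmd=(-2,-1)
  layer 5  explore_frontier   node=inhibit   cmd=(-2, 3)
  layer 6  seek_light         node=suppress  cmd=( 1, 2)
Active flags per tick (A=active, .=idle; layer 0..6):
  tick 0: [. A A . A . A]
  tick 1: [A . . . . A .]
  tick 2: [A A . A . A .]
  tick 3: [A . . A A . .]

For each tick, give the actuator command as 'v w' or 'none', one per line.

tick 0:
  [0] grasp off; wire := none
  [1] avoid_obstacle on (suppress); wire := (-3, -1)
  [2] return_home on (suppress); wire := (1, 3)
  [3] follow_wall off; pass (1, 3)
  [4] cruise on (suppress); wire := (-2, -1)
  [5] explore_frontier off; pass (-2, -1)
  [6] seek_light on (suppress); wire := (1, 2)
  output (1, 2)
tick 1:
  [0] grasp on; wire := (1, -2)
  [1] avoid_obstacle off; pass (1, -2)
  [2] return_home off; pass (1, -2)
  [3] follow_wall off; pass (1, -2)
  [4] cruise off; pass (1, -2)
  [5] explore_frontier on (inhibit); wire := none
  [6] seek_light off; pass none
  output none
tick 2:
  [0] grasp on; wire := (1, -2)
  [1] avoid_obstacle on (suppress); wire := (-3, -1)
  [2] return_home off; pass (-3, -1)
  [3] follow_wall on (inhibit); wire := none
  [4] cruise off; pass none
  [5] explore_frontier on (inhibit); wire := none
  [6] seek_light off; pass none
  output none
tick 3:
  [0] grasp on; wire := (1, -2)
  [1] avoid_obstacle off; pass (1, -2)
  [2] return_home off; pass (1, -2)
  [3] follow_wall on (inhibit); wire := none
  [4] cruise on (suppress); wire := (-2, -1)
  [5] explore_frontier off; pass (-2, -1)
  [6] seek_light off; pass (-2, -1)
  output (-2, -1)

1 2
none
none
-2 -1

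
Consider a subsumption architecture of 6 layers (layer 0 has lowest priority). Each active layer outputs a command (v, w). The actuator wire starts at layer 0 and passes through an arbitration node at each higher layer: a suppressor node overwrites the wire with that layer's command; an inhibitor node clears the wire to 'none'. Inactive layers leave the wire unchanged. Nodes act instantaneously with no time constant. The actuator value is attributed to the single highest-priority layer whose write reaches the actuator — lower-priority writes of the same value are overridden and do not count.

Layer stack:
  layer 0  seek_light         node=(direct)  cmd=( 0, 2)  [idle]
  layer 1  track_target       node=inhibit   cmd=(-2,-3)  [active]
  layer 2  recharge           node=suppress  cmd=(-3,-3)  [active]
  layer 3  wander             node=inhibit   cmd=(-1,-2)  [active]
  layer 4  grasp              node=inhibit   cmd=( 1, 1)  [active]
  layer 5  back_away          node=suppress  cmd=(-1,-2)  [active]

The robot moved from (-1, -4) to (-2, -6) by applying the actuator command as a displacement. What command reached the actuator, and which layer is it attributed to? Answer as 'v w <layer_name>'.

-1 -2 back_away

displacement = (-2, -6) − (-1, -4) = (-1, -2)
[0] seek_light off; wire := none
[1] track_target on (inhibit); wire := none
[2] recharge on (suppress); wire := (-3, -3)
[3] wander on (inhibit); wire := none
[4] grasp on (inhibit); wire := none
[5] back_away on (suppress); wire := (-1, -2)
output (-1, -2) — from layer 5 (back_away)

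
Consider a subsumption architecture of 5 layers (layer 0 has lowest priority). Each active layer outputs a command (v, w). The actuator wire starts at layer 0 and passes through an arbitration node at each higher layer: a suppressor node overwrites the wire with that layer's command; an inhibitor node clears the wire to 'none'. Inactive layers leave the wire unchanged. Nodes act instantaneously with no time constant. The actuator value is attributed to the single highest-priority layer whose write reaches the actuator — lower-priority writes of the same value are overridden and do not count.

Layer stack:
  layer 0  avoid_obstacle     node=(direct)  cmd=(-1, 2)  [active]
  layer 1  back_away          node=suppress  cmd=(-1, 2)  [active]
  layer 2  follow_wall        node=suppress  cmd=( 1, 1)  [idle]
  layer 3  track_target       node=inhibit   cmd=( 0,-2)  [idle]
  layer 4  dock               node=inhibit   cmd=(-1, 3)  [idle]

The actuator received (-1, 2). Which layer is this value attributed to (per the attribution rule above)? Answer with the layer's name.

back_away

L0 avoid_obstacle: active, feeds wire = (-1, 2)
L1 back_away: active, suppressor → wire = (-1, 2)
L2 follow_wall: idle → wire stays (-1, 2)
L3 track_target: idle → wire stays (-1, 2)
L4 dock: idle → wire stays (-1, 2)
actuator = (-1, 2)
last writer: layer 1 = back_away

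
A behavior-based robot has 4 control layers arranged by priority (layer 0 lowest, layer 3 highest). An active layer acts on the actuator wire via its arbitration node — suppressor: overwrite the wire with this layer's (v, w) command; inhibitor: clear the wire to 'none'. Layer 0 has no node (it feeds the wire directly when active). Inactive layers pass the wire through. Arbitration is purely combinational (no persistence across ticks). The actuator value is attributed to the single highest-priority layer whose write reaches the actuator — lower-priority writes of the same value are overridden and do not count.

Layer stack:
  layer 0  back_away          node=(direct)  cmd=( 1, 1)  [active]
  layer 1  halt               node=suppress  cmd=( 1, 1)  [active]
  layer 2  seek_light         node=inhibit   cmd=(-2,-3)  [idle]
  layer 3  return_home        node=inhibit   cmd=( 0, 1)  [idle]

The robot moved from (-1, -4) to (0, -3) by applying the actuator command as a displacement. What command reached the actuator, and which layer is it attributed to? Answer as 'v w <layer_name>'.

displacement = (0, -3) − (-1, -4) = (1, 1)
L0 back_away: active, feeds wire = (1, 1)
L1 halt: active, suppressor → wire = (1, 1)
L2 seek_light: idle → wire stays (1, 1)
L3 return_home: idle → wire stays (1, 1)
actuator = (1, 1) — from layer 1 (halt)

1 1 halt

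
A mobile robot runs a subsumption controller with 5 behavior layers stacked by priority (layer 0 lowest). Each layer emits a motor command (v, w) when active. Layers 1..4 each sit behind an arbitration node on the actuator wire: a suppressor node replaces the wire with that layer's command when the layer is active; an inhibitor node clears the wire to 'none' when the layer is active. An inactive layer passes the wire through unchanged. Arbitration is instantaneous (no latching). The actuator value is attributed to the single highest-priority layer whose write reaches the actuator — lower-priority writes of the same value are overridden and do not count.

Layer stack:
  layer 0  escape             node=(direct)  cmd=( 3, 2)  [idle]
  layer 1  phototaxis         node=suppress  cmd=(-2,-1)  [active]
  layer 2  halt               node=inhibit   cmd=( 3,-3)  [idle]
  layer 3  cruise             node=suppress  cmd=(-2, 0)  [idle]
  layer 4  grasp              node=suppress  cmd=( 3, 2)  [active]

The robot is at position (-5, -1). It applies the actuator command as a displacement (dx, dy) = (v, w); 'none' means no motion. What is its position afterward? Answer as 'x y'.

-2 1

L0 escape: idle → wire = none
L1 phototaxis: active, suppressor → wire = (-2, -1)
L2 halt: idle → wire stays (-2, -1)
L3 cruise: idle → wire stays (-2, -1)
L4 grasp: active, suppressor → wire = (3, 2)
actuator = (3, 2)
position: (-5, -1) + (3, 2) = (-2, 1)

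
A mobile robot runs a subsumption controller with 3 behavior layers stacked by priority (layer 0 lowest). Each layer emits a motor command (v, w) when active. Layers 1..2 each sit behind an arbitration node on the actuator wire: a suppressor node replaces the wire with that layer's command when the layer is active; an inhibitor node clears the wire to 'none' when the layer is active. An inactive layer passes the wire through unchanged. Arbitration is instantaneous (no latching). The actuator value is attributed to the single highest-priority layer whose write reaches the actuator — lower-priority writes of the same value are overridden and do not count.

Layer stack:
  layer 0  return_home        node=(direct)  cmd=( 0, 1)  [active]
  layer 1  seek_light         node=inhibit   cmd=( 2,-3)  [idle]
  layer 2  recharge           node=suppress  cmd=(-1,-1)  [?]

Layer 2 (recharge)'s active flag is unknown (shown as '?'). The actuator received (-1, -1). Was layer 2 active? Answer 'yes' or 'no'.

yes

If layer 2 is active=yes:
  actuator would be (-1, -1)
If layer 2 is active=no:
  actuator would be (0, 1)
Observed (-1, -1), so layer 2 was active.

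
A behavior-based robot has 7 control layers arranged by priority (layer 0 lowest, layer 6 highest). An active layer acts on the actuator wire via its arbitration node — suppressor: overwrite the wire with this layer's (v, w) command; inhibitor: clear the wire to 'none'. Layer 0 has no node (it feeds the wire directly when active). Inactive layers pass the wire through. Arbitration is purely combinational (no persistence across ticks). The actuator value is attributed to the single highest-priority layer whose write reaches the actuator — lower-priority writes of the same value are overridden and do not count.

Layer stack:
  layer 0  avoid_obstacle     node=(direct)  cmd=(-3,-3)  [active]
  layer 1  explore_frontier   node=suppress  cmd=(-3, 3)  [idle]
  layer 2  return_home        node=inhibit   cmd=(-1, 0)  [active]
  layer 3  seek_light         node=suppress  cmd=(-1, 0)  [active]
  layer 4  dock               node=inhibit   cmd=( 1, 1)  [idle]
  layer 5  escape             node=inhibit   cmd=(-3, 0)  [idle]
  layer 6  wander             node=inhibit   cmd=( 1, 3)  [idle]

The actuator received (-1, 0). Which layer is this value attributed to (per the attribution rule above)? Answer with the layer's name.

seek_light

[0] avoid_obstacle on; wire := (-3, -3)
[1] explore_frontier off; pass (-3, -3)
[2] return_home on (inhibit); wire := none
[3] seek_light on (suppress); wire := (-1, 0)
[4] dock off; pass (-1, 0)
[5] escape off; pass (-1, 0)
[6] wander off; pass (-1, 0)
output (-1, 0)
last writer: layer 3 = seek_light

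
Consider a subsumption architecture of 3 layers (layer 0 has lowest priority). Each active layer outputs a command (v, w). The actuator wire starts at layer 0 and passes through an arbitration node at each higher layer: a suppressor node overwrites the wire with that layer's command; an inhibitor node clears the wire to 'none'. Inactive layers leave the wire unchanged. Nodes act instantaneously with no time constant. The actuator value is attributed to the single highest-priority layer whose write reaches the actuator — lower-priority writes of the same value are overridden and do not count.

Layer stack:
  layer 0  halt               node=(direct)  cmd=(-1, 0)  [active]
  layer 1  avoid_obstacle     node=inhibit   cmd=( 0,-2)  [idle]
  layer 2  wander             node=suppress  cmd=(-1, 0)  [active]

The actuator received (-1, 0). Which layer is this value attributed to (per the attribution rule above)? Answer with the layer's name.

L0 halt: active, feeds wire = (-1, 0)
L1 avoid_obstacle: idle → wire stays (-1, 0)
L2 wander: active, suppressor → wire = (-1, 0)
actuator = (-1, 0)
last writer: layer 2 = wander

wander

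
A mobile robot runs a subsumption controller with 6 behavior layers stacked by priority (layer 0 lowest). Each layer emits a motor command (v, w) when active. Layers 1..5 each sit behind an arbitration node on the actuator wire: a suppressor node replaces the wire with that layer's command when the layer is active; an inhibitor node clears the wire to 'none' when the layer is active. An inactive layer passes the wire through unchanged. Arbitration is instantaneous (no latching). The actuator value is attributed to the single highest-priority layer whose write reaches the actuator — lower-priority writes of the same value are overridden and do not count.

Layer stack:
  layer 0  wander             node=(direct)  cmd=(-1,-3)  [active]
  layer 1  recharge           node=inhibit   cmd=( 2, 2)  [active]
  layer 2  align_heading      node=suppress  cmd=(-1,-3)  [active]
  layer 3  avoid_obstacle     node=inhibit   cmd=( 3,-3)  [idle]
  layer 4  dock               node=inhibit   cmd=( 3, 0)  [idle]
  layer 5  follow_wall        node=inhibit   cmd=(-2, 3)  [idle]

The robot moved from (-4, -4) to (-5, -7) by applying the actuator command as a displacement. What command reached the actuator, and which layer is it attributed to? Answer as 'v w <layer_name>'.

displacement = (-5, -7) − (-4, -4) = (-1, -3)
layer 0 (wander) active — direct: (-1, -3)
layer 1 (recharge) active — inhibits: none
layer 2 (align_heading) active — suppresses: (-1, -3)
layer 3 (avoid_obstacle) idle — unchanged: (-1, -3)
layer 4 (dock) idle — unchanged: (-1, -3)
layer 5 (follow_wall) idle — unchanged: (-1, -3)
→ actuator (-1, -3) — from layer 2 (align_heading)

-1 -3 align_heading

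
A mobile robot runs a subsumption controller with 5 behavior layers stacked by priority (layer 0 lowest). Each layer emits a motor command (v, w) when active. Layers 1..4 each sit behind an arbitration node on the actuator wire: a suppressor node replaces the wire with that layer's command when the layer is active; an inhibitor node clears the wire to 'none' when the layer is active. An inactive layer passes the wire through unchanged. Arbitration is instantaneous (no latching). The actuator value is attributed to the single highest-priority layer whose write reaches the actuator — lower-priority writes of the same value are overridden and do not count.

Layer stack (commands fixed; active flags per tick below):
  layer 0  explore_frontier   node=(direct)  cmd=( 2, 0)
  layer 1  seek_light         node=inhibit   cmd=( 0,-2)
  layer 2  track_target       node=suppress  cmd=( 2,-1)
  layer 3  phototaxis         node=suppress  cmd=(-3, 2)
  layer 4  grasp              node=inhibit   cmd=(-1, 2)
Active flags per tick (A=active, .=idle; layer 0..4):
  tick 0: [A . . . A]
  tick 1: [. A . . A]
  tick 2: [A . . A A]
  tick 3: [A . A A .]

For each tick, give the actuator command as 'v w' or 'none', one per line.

none
none
none
-3 2

tick 0:
  L0 explore_frontier: active, feeds wire = (2, 0)
  L1 seek_light: idle → wire stays (2, 0)
  L2 track_target: idle → wire stays (2, 0)
  L3 phototaxis: idle → wire stays (2, 0)
  L4 grasp: active, inhibitor → wire = none
  actuator = none
tick 1:
  L0 explore_frontier: idle → wire = none
  L1 seek_light: active, inhibitor → wire = none
  L2 track_target: idle → wire stays none
  L3 phototaxis: idle → wire stays none
  L4 grasp: active, inhibitor → wire = none
  actuator = none
tick 2:
  L0 explore_frontier: active, feeds wire = (2, 0)
  L1 seek_light: idle → wire stays (2, 0)
  L2 track_target: idle → wire stays (2, 0)
  L3 phototaxis: active, suppressor → wire = (-3, 2)
  L4 grasp: active, inhibitor → wire = none
  actuator = none
tick 3:
  L0 explore_frontier: active, feeds wire = (2, 0)
  L1 seek_light: idle → wire stays (2, 0)
  L2 track_target: active, suppressor → wire = (2, -1)
  L3 phototaxis: active, suppressor → wire = (-3, 2)
  L4 grasp: idle → wire stays (-3, 2)
  actuator = (-3, 2)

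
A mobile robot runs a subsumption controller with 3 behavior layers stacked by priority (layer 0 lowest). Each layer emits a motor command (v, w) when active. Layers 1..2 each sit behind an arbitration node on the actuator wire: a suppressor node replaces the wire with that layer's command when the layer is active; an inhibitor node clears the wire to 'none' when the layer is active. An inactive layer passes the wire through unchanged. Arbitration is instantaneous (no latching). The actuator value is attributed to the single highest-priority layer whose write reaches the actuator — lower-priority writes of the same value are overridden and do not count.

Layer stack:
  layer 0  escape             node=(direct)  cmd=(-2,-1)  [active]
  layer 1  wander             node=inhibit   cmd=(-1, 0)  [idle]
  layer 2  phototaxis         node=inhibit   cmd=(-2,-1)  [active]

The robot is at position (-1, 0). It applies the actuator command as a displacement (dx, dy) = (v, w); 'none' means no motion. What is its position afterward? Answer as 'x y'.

layer 0 (escape) active — direct: (-2, -1)
layer 1 (wander) idle — unchanged: (-2, -1)
layer 2 (phototaxis) active — inhibits: none
→ actuator none
position: (-1, 0) + none = (-1, 0)

-1 0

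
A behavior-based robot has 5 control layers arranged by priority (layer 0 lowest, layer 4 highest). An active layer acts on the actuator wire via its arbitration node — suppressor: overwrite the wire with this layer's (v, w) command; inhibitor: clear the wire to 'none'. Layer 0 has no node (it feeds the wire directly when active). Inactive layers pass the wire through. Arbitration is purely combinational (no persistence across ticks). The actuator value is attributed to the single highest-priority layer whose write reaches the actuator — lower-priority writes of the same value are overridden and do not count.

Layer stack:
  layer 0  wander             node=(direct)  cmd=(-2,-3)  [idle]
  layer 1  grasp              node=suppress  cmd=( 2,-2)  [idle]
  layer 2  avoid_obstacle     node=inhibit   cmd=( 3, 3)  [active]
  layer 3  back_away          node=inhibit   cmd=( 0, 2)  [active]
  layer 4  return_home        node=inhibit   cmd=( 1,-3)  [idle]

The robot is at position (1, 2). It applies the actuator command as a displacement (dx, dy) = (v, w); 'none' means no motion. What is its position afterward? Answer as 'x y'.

1 2

[0] wander off; wire := none
[1] grasp off; pass none
[2] avoid_obstacle on (inhibit); wire := none
[3] back_away on (inhibit); wire := none
[4] return_home off; pass none
output none
position: (1, 2) + none = (1, 2)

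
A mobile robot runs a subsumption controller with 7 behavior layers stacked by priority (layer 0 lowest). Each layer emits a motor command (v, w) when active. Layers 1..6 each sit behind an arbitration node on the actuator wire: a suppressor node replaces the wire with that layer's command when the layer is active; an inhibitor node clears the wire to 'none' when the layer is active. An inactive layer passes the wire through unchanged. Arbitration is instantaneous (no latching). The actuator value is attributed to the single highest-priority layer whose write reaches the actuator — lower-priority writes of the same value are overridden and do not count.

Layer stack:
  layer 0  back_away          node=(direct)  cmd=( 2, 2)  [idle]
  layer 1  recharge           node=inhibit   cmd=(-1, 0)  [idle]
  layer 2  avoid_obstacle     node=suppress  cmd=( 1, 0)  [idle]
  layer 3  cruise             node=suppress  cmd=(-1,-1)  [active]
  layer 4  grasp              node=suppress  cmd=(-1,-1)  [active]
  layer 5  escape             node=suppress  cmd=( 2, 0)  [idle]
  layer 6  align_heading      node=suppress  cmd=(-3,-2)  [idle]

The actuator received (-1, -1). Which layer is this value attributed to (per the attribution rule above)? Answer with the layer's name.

layer 0 (back_away) idle — none
layer 1 (recharge) idle — unchanged: none
layer 2 (avoid_obstacle) idle — unchanged: none
layer 3 (cruise) active — suppresses: (-1, -1)
layer 4 (grasp) active — suppresses: (-1, -1)
layer 5 (escape) idle — unchanged: (-1, -1)
layer 6 (align_heading) idle — unchanged: (-1, -1)
→ actuator (-1, -1)
last writer: layer 4 = grasp

grasp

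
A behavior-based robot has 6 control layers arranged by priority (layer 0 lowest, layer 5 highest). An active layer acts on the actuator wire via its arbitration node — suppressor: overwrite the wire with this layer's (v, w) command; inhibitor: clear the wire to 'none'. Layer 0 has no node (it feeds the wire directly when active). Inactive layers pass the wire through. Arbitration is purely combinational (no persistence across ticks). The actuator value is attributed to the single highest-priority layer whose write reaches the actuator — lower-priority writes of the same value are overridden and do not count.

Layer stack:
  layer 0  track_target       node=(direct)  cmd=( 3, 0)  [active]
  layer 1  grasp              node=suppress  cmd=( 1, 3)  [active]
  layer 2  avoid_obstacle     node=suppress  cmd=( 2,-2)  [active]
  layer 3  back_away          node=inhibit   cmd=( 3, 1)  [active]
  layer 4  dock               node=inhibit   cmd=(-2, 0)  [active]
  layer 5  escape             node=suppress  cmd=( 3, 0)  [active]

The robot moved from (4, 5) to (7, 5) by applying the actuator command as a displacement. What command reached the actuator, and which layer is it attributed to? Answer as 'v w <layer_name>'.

3 0 escape

displacement = (7, 5) − (4, 5) = (3, 0)
[0] track_target on; wire := (3, 0)
[1] grasp on (suppress); wire := (1, 3)
[2] avoid_obstacle on (suppress); wire := (2, -2)
[3] back_away on (inhibit); wire := none
[4] dock on (inhibit); wire := none
[5] escape on (suppress); wire := (3, 0)
output (3, 0) — from layer 5 (escape)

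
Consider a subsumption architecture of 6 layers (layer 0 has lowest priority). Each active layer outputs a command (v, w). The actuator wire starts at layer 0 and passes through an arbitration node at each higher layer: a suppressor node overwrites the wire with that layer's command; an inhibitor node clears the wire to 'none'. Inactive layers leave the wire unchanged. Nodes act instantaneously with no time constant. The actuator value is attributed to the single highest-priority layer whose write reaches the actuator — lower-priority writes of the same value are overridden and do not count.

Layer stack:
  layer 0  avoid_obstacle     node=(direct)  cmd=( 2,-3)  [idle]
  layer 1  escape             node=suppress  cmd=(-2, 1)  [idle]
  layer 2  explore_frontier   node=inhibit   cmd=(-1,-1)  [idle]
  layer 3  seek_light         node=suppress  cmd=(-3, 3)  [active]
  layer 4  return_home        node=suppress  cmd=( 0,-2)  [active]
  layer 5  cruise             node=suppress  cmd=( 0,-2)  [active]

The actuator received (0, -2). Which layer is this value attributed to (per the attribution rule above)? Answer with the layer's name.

cruise

L0 avoid_obstacle: idle → wire = none
L1 escape: idle → wire stays none
L2 explore_frontier: idle → wire stays none
L3 seek_light: active, suppressor → wire = (-3, 3)
L4 return_home: active, suppressor → wire = (0, -2)
L5 cruise: active, suppressor → wire = (0, -2)
actuator = (0, -2)
last writer: layer 5 = cruise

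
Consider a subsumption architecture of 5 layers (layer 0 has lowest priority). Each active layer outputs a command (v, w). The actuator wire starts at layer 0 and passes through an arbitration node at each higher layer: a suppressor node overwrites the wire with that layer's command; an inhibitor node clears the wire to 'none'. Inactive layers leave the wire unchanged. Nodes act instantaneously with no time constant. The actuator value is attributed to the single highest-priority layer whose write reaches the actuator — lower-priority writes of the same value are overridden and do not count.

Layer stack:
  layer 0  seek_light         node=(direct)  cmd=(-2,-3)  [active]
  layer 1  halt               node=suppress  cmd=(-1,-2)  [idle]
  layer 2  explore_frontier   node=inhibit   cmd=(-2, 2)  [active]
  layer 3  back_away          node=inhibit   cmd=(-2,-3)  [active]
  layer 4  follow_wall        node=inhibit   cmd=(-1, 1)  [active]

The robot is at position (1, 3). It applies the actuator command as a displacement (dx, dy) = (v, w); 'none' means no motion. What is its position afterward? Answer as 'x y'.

1 3

L0 seek_light: active, feeds wire = (-2, -3)
L1 halt: idle → wire stays (-2, -3)
L2 explore_frontier: active, inhibitor → wire = none
L3 back_away: active, inhibitor → wire = none
L4 follow_wall: active, inhibitor → wire = none
actuator = none
position: (1, 3) + none = (1, 3)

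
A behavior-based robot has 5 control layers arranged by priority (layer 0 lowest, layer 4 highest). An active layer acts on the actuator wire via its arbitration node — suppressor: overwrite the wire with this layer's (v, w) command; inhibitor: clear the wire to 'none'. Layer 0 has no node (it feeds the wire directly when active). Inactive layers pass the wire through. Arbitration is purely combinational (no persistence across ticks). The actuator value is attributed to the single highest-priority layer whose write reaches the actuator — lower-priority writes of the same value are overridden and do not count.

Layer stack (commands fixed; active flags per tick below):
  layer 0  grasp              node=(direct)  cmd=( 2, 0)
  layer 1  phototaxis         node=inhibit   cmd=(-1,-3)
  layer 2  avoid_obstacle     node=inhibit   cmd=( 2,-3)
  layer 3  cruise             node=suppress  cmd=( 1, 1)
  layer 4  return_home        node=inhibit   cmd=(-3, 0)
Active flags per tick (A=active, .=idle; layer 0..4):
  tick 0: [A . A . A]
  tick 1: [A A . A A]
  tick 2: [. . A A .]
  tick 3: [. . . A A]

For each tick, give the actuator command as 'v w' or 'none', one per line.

tick 0:
  L0 grasp: active, feeds wire = (2, 0)
  L1 phototaxis: idle → wire stays (2, 0)
  L2 avoid_obstacle: active, inhibitor → wire = none
  L3 cruise: idle → wire stays none
  L4 return_home: active, inhibitor → wire = none
  actuator = none
tick 1:
  L0 grasp: active, feeds wire = (2, 0)
  L1 phototaxis: active, inhibitor → wire = none
  L2 avoid_obstacle: idle → wire stays none
  L3 cruise: active, suppressor → wire = (1, 1)
  L4 return_home: active, inhibitor → wire = none
  actuator = none
tick 2:
  L0 grasp: idle → wire = none
  L1 phototaxis: idle → wire stays none
  L2 avoid_obstacle: active, inhibitor → wire = none
  L3 cruise: active, suppressor → wire = (1, 1)
  L4 return_home: idle → wire stays (1, 1)
  actuator = (1, 1)
tick 3:
  L0 grasp: idle → wire = none
  L1 phototaxis: idle → wire stays none
  L2 avoid_obstacle: idle → wire stays none
  L3 cruise: active, suppressor → wire = (1, 1)
  L4 return_home: active, inhibitor → wire = none
  actuator = none

none
none
1 1
none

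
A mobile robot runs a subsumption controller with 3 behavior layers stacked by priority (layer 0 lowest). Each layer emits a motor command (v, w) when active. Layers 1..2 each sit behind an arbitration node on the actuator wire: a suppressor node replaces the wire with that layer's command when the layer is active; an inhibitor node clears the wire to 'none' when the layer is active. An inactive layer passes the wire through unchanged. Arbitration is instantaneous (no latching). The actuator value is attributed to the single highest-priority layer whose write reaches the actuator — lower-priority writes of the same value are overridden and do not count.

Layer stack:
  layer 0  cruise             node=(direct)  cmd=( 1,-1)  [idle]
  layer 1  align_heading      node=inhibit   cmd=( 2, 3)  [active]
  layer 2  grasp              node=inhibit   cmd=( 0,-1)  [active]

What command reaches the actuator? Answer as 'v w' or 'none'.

none

L0 cruise: idle → wire = none
L1 align_heading: active, inhibitor → wire = none
L2 grasp: active, inhibitor → wire = none
actuator = none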